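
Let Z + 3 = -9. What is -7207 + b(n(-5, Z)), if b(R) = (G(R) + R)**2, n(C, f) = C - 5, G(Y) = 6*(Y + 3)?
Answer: -4503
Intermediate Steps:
G(Y) = 18 + 6*Y (G(Y) = 6*(3 + Y) = 18 + 6*Y)
Z = -12 (Z = -3 - 9 = -12)
n(C, f) = -5 + C
b(R) = (18 + 7*R)**2 (b(R) = ((18 + 6*R) + R)**2 = (18 + 7*R)**2)
-7207 + b(n(-5, Z)) = -7207 + (18 + 7*(-5 - 5))**2 = -7207 + (18 + 7*(-10))**2 = -7207 + (18 - 70)**2 = -7207 + (-52)**2 = -7207 + 2704 = -4503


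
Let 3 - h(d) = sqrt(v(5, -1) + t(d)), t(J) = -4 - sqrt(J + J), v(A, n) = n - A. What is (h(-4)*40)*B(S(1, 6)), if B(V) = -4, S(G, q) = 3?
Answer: -480 + 160*sqrt(-10 - 2*I*sqrt(2)) ≈ -409.14 - 510.9*I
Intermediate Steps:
t(J) = -4 - sqrt(2)*sqrt(J) (t(J) = -4 - sqrt(2*J) = -4 - sqrt(2)*sqrt(J))
h(d) = 3 - sqrt(-10 - sqrt(2)*sqrt(d)) (h(d) = 3 - sqrt((-1 - 1*5) + (-4 - sqrt(2)*sqrt(d))) = 3 - sqrt((-1 - 5) + (-4 - sqrt(2)*sqrt(d))) = 3 - sqrt(-6 + (-4 - sqrt(2)*sqrt(d))) = 3 - sqrt(-10 - sqrt(2)*sqrt(d)))
(h(-4)*40)*B(S(1, 6)) = ((3 - sqrt(-10 - sqrt(2)*sqrt(-4)))*40)*(-4) = ((3 - sqrt(-10 - sqrt(2)*2*I))*40)*(-4) = ((3 - sqrt(-10 - 2*I*sqrt(2)))*40)*(-4) = (120 - 40*sqrt(-10 - 2*I*sqrt(2)))*(-4) = -480 + 160*sqrt(-10 - 2*I*sqrt(2))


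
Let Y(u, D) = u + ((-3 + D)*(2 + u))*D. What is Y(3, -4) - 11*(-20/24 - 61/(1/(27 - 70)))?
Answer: -172205/6 ≈ -28701.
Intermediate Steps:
Y(u, D) = u + D*(-3 + D)*(2 + u)
Y(3, -4) - 11*(-20/24 - 61/(1/(27 - 70))) = (3 - 6*(-4) + 2*(-4)² + 3*(-4)² - 3*(-4)*3) - 11*(-20/24 - 61/(1/(27 - 70))) = (3 + 24 + 2*16 + 3*16 + 36) - 11*(-20*1/24 - 61/(1/(-43))) = (3 + 24 + 32 + 48 + 36) - 11*(-⅚ - 61/(-1/43)) = 143 - 11*(-⅚ - 61*(-43)) = 143 - 11*(-⅚ + 2623) = 143 - 11*15733/6 = 143 - 173063/6 = -172205/6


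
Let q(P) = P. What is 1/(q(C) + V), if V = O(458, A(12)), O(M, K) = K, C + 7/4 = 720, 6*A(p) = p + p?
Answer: 4/2889 ≈ 0.0013846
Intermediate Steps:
A(p) = p/3 (A(p) = (p + p)/6 = (2*p)/6 = p/3)
C = 2873/4 (C = -7/4 + 720 = 2873/4 ≈ 718.25)
V = 4 (V = (⅓)*12 = 4)
1/(q(C) + V) = 1/(2873/4 + 4) = 1/(2889/4) = 4/2889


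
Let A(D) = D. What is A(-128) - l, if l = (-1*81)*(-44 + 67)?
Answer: 1735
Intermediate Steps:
l = -1863 (l = -81*23 = -1863)
A(-128) - l = -128 - 1*(-1863) = -128 + 1863 = 1735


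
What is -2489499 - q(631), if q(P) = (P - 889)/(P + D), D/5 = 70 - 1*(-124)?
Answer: -3985687641/1601 ≈ -2.4895e+6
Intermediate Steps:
D = 970 (D = 5*(70 - 1*(-124)) = 5*(70 + 124) = 5*194 = 970)
q(P) = (-889 + P)/(970 + P) (q(P) = (P - 889)/(P + 970) = (-889 + P)/(970 + P))
-2489499 - q(631) = -2489499 - (-889 + 631)/(970 + 631) = -2489499 - (-258)/1601 = -2489499 - 1*(-258/1601) = -2489499 + 258/1601 = -3985687641/1601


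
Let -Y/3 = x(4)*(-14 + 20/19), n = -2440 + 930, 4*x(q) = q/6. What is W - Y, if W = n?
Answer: -28813/19 ≈ -1516.5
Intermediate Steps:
x(q) = q/24 (x(q) = (q/6)/4 = q/24)
n = -1510
W = -1510
Y = 123/19 (Y = -3*(1/24)*4*(-14 + 20/19) = -(-14 + 20*(1/19))/2 = -(-14 + 20/19)/2 = -(-246)/(2*19) = -3*(-41/19) = 123/19 ≈ 6.4737)
W - Y = -1510 - 1*123/19 = -1510 - 123/19 = -28813/19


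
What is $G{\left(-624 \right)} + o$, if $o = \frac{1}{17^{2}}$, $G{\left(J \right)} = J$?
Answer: $- \frac{180335}{289} \approx -624.0$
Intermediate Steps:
$o = \frac{1}{289} \approx 0.0034602$
$G{\left(-624 \right)} + o = -624 + \frac{1}{289} = - \frac{180335}{289}$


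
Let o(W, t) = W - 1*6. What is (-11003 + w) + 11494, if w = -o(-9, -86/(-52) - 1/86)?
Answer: 506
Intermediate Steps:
o(W, t) = -6 + W (o(W, t) = W - 6 = -6 + W)
w = 15 (w = -(-6 - 9) = -1*(-15) = 15)
(-11003 + w) + 11494 = (-11003 + 15) + 11494 = -10988 + 11494 = 506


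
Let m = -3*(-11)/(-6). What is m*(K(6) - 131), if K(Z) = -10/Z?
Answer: 2189/3 ≈ 729.67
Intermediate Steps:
m = -11/2 (m = 33*(-1/6) = -11/2 ≈ -5.5000)
m*(K(6) - 131) = -11*(-10/6 - 131)/2 = -11*(-10*1/6 - 131)/2 = -11*(-5/3 - 131)/2 = -11/2*(-398/3) = 2189/3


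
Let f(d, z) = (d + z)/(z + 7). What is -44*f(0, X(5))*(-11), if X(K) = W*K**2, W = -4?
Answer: 48400/93 ≈ 520.43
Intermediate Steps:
X(K) = -4*K**2
f(d, z) = (d + z)/(7 + z)
-44*f(0, X(5))*(-11) = -44*(0 - 4*5**2)/(7 - 4*5**2)*(-11) = -44*(0 - 4*25)/(7 - 4*25)*(-11) = -44*(0 - 100)/(7 - 100)*(-11) = -44*(-100)/(-93)*(-11) = -(-44)*(-100)/93*(-11) = -44*100/93*(-11) = -4400/93*(-11) = 48400/93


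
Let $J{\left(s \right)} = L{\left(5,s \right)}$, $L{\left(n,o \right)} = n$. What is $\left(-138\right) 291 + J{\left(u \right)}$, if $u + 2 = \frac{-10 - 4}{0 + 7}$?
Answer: $-40153$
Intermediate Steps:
$u = -4$ ($u = -2 + \frac{-10 - 4}{0 + 7} = -2 - \frac{14}{7} = -2 - 2 = -4$)
$J{\left(s \right)} = 5$
$\left(-138\right) 291 + J{\left(u \right)} = \left(-138\right) 291 + 5 = -40158 + 5 = -40153$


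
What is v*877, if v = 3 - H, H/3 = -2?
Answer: 7893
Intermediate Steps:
H = -6 (H = 3*(-2) = -6)
v = 9 (v = 3 - 1*(-6) = 3 + 6 = 9)
v*877 = 9*877 = 7893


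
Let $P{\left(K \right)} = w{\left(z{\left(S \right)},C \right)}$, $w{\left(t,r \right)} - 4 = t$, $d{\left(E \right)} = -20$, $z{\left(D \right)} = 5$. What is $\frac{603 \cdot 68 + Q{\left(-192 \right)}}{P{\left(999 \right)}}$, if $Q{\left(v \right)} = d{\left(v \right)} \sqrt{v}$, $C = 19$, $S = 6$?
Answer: $4556 - \frac{160 i \sqrt{3}}{9} \approx 4556.0 - 30.792 i$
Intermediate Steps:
$w{\left(t,r \right)} = 4 + t$
$Q{\left(v \right)} = - 20 \sqrt{v}$
$P{\left(K \right)} = 9$ ($P{\left(K \right)} = 4 + 5 = 9$)
$\frac{603 \cdot 68 + Q{\left(-192 \right)}}{P{\left(999 \right)}} = \frac{603 \cdot 68 - 20 \sqrt{-192}}{9} = \left(41004 - 20 \cdot 8 i \sqrt{3}\right) \frac{1}{9} = \left(41004 - 160 i \sqrt{3}\right) \frac{1}{9} = 4556 - \frac{160 i \sqrt{3}}{9}$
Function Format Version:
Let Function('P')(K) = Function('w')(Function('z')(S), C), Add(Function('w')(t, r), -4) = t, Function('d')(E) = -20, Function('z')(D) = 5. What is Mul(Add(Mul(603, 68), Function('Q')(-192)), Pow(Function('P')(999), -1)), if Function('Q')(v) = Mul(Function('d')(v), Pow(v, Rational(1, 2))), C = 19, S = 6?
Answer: Add(4556, Mul(Rational(-160, 9), I, Pow(3, Rational(1, 2)))) ≈ Add(4556.0, Mul(-30.792, I))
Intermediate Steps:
Function('w')(t, r) = Add(4, t)
Function('Q')(v) = Mul(-20, Pow(v, Rational(1, 2)))
Function('P')(K) = 9 (Function('P')(K) = Add(4, 5) = 9)
Mul(Add(Mul(603, 68), Function('Q')(-192)), Pow(Function('P')(999), -1)) = Mul(Add(Mul(603, 68), Mul(-20, Pow(-192, Rational(1, 2)))), Pow(9, -1)) = Mul(Add(41004, Mul(-20, Mul(8, I, Pow(3, Rational(1, 2))))), Rational(1, 9)) = Mul(Add(41004, Mul(-160, I, Pow(3, Rational(1, 2)))), Rational(1, 9)) = Add(4556, Mul(Rational(-160, 9), I, Pow(3, Rational(1, 2))))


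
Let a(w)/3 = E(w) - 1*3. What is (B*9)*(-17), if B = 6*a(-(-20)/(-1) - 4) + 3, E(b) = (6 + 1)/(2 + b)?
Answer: 95472/11 ≈ 8679.3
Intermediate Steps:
E(b) = 7/(2 + b)
a(w) = -9 + 21/(2 + w) (a(w) = 3*(7/(2 + w) - 1*3) = 3*(7/(2 + w) - 3) = 3*(-3 + 7/(2 + w)) = -9 + 21/(2 + w))
B = -624/11 (B = 6*(3*(1 - 3*(-(-20)/(-1) - 4))/(2 + (-(-20)/(-1) - 4))) + 3 = 6*(3*(1 - 3*(-(-20)*(-1) - 4))/(2 + (-(-20)*(-1) - 4))) + 3 = 6*(3*(1 - 3*(-4*5 - 4))/(2 + (-4*5 - 4))) + 3 = 6*(3*(1 - 3*(-20 - 4))/(2 + (-20 - 4))) + 3 = 6*(3*(1 - 3*(-24))/(2 - 24)) + 3 = 6*(3*(1 + 72)/(-22)) + 3 = 6*(3*(-1/22)*73) + 3 = 6*(-219/22) + 3 = -657/11 + 3 = -624/11 ≈ -56.727)
(B*9)*(-17) = -624/11*9*(-17) = -5616/11*(-17) = 95472/11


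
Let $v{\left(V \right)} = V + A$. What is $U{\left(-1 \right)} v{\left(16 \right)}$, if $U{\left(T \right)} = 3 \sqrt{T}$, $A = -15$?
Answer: $3 i \approx 3.0 i$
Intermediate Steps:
$v{\left(V \right)} = -15 + V$ ($v{\left(V \right)} = V - 15 = -15 + V$)
$U{\left(-1 \right)} v{\left(16 \right)} = 3 \sqrt{-1} \left(-15 + 16\right) = 3 i 1 = 3 i$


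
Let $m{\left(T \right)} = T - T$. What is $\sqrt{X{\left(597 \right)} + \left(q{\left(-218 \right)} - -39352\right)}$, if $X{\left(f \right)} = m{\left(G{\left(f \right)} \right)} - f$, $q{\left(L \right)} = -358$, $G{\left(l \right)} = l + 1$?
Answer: $\sqrt{38397} \approx 195.95$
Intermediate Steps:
$G{\left(l \right)} = 1 + l$
$m{\left(T \right)} = 0$
$X{\left(f \right)} = - f$ ($X{\left(f \right)} = 0 - f = - f$)
$\sqrt{X{\left(597 \right)} + \left(q{\left(-218 \right)} - -39352\right)} = \sqrt{\left(-1\right) 597 - -38994} = \sqrt{-597 + \left(-358 + 39352\right)} = \sqrt{-597 + 38994} = \sqrt{38397}$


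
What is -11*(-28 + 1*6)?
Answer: 242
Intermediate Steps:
-11*(-28 + 1*6) = -11*(-28 + 6) = -11*(-22) = 242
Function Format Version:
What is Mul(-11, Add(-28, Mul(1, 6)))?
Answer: 242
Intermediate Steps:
Mul(-11, Add(-28, Mul(1, 6))) = Mul(-11, Add(-28, 6)) = Mul(-11, -22) = 242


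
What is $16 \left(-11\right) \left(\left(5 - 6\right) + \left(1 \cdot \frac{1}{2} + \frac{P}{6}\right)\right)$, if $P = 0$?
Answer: $88$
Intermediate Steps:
$16 \left(-11\right) \left(\left(5 - 6\right) + \left(1 \cdot \frac{1}{2} + \frac{P}{6}\right)\right) = 16 \left(-11\right) \left(\left(5 - 6\right) + \left(1 \cdot \frac{1}{2} + \frac{0}{6}\right)\right) = - 176 \left(-1 + \left(1 \cdot \frac{1}{2} + 0 \cdot \frac{1}{6}\right)\right) = - 176 \left(-1 + \left(\frac{1}{2} + 0\right)\right) = - 176 \left(-1 + \frac{1}{2}\right) = \left(-176\right) \left(- \frac{1}{2}\right) = 88$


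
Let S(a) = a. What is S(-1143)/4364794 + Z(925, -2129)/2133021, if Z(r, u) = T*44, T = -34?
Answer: -815252257/846381569334 ≈ -0.00096322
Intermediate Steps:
Z(r, u) = -1496 (Z(r, u) = -34*44 = -1496)
S(-1143)/4364794 + Z(925, -2129)/2133021 = -1143/4364794 - 1496/2133021 = -1143*1/4364794 - 1496*1/2133021 = -1143/4364794 - 136/193911 = -815252257/846381569334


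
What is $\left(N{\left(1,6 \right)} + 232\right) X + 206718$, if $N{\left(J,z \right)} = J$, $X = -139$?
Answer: $174331$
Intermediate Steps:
$\left(N{\left(1,6 \right)} + 232\right) X + 206718 = \left(1 + 232\right) \left(-139\right) + 206718 = 233 \left(-139\right) + 206718 = -32387 + 206718 = 174331$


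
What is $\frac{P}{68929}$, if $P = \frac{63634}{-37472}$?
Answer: $- \frac{31817}{1291453744} \approx -2.4637 \cdot 10^{-5}$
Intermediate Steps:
$P = - \frac{31817}{18736}$ ($P = 63634 \left(- \frac{1}{37472}\right) = - \frac{31817}{18736} \approx -1.6982$)
$\frac{P}{68929} = - \frac{31817}{18736 \cdot 68929} = \left(- \frac{31817}{18736}\right) \frac{1}{68929} = - \frac{31817}{1291453744}$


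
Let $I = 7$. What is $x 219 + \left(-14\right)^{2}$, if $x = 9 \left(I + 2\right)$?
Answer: $17935$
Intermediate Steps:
$x = 81$ ($x = 9 \left(7 + 2\right) = 9 \cdot 9 = 81$)
$x 219 + \left(-14\right)^{2} = 81 \cdot 219 + \left(-14\right)^{2} = 17739 + 196 = 17935$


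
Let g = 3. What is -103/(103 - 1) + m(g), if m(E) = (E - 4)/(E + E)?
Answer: -20/17 ≈ -1.1765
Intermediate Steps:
m(E) = (-4 + E)/(2*E) (m(E) = (-4 + E)/((2*E)) = (-4 + E)*(1/(2*E)) = (-4 + E)/(2*E))
-103/(103 - 1) + m(g) = -103/(103 - 1) + (1/2)*(-4 + 3)/3 = -103/102 + (1/2)*(1/3)*(-1) = (1/102)*(-103) - 1/6 = -103/102 - 1/6 = -20/17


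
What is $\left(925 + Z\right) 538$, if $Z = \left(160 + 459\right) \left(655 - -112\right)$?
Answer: $255925524$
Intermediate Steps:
$Z = 474773$ ($Z = 619 \left(655 + 112\right) = 619 \cdot 767 = 474773$)
$\left(925 + Z\right) 538 = \left(925 + 474773\right) 538 = 475698 \cdot 538 = 255925524$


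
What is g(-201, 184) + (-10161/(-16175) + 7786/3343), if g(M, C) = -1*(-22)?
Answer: 1349513323/54073025 ≈ 24.957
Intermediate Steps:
g(M, C) = 22
g(-201, 184) + (-10161/(-16175) + 7786/3343) = 22 + (-10161/(-16175) + 7786/3343) = 22 + (-10161*(-1/16175) + 7786*(1/3343)) = 22 + (10161/16175 + 7786/3343) = 22 + 159906773/54073025 = 1349513323/54073025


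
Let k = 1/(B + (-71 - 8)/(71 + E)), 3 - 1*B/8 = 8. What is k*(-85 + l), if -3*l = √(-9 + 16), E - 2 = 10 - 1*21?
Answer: 5270/2559 + 62*√7/7677 ≈ 2.0808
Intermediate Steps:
B = -40 (B = 24 - 8*8 = 24 - 64 = -40)
E = -9 (E = 2 + (10 - 1*21) = 2 + (10 - 21) = 2 - 11 = -9)
l = -√7/3 (l = -√(-9 + 16)/3 = -√7/3 ≈ -0.88192)
k = -62/2559 (k = 1/(-40 + (-71 - 8)/(71 - 9)) = 1/(-40 - 79/62) = 1/(-2559/62) = -62/2559 ≈ -0.024228)
k*(-85 + l) = -62*(-85 - √7/3)/2559 = 5270/2559 + 62*√7/7677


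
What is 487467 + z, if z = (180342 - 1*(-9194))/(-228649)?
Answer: 111458652547/228649 ≈ 4.8747e+5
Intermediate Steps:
z = -189536/228649 (z = (180342 + 9194)*(-1/228649) = 189536*(-1/228649) = -189536/228649 ≈ -0.82894)
487467 + z = 487467 - 189536/228649 = 111458652547/228649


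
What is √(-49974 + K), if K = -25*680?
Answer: I*√66974 ≈ 258.79*I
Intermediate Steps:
K = -17000
√(-49974 + K) = √(-49974 - 17000) = √(-66974) = I*√66974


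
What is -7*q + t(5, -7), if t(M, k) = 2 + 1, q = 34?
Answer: -235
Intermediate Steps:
t(M, k) = 3
-7*q + t(5, -7) = -7*34 + 3 = -238 + 3 = -235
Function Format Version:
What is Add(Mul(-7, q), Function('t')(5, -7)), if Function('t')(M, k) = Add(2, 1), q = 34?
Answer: -235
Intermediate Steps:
Function('t')(M, k) = 3
Add(Mul(-7, q), Function('t')(5, -7)) = Add(Mul(-7, 34), 3) = Add(-238, 3) = -235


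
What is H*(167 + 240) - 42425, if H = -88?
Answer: -78241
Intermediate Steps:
H*(167 + 240) - 42425 = -88*(167 + 240) - 42425 = -88*407 - 42425 = -35816 - 42425 = -78241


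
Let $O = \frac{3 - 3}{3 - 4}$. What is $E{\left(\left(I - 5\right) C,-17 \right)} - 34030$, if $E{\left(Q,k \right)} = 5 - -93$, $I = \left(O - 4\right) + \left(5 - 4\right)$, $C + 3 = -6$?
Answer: $-33932$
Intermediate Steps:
$C = -9$ ($C = -3 - 6 = -9$)
$O = 0$ ($O = \frac{0}{-1} = 0 \left(-1\right) = 0$)
$I = -3$ ($I = \left(0 - 4\right) + \left(5 - 4\right) = -4 + \left(5 - 4\right) = -4 + 1 = -3$)
$E{\left(Q,k \right)} = 98$ ($E{\left(Q,k \right)} = 5 + 93 = 98$)
$E{\left(\left(I - 5\right) C,-17 \right)} - 34030 = 98 - 34030 = -33932$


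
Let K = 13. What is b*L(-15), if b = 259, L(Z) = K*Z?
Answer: -50505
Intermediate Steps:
L(Z) = 13*Z
b*L(-15) = 259*(13*(-15)) = 259*(-195) = -50505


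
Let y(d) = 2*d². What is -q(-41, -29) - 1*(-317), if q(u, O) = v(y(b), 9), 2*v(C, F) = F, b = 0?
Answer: 625/2 ≈ 312.50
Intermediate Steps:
v(C, F) = F/2
q(u, O) = 9/2 (q(u, O) = (½)*9 = 9/2)
-q(-41, -29) - 1*(-317) = -1*9/2 - 1*(-317) = -9/2 + 317 = 625/2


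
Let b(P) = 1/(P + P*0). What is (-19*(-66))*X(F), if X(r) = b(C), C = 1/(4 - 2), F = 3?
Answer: 2508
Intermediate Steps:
C = 1/2 ≈ 0.50000
b(P) = 1/P (b(P) = 1/(P + 0) = 1/P)
X(r) = 2 (X(r) = 1/(1/2) = 2)
(-19*(-66))*X(F) = -19*(-66)*2 = 1254*2 = 2508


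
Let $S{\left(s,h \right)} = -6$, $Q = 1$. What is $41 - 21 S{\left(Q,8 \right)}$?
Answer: $167$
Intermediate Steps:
$41 - 21 S{\left(Q,8 \right)} = 41 - -126 = 41 + 126 = 167$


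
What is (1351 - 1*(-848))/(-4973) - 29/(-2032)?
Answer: -4324151/10105136 ≈ -0.42792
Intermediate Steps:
(1351 - 1*(-848))/(-4973) - 29/(-2032) = (1351 + 848)*(-1/4973) - 29*(-1/2032) = 2199*(-1/4973) + 29/2032 = -2199/4973 + 29/2032 = -4324151/10105136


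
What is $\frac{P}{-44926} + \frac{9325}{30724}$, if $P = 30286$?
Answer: $- \frac{255786057}{690153212} \approx -0.37062$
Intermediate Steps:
$\frac{P}{-44926} + \frac{9325}{30724} = \frac{30286}{-44926} + \frac{9325}{30724} = 30286 \left(- \frac{1}{44926}\right) + 9325 \cdot \frac{1}{30724} = - \frac{15143}{22463} + \frac{9325}{30724} = - \frac{255786057}{690153212}$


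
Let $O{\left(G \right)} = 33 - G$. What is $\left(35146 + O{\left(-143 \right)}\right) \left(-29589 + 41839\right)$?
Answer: $432694500$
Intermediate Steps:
$\left(35146 + O{\left(-143 \right)}\right) \left(-29589 + 41839\right) = \left(35146 + \left(33 - -143\right)\right) \left(-29589 + 41839\right) = \left(35146 + \left(33 + 143\right)\right) 12250 = \left(35146 + 176\right) 12250 = 35322 \cdot 12250 = 432694500$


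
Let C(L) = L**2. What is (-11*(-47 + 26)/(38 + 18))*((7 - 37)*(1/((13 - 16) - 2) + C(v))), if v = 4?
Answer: -7821/4 ≈ -1955.3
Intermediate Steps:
(-11*(-47 + 26)/(38 + 18))*((7 - 37)*(1/((13 - 16) - 2) + C(v))) = (-11*(-47 + 26)/(38 + 18))*((7 - 37)*(1/((13 - 16) - 2) + 4**2)) = (-(-231)/56)*(-30*(1/(-3 - 2) + 16)) = (-(-231)/56)*(-30*(1/(-5) + 16)) = (-11*(-3/8))*(-30*(-1/5 + 16)) = 33*(-30*79/5)/8 = (33/8)*(-474) = -7821/4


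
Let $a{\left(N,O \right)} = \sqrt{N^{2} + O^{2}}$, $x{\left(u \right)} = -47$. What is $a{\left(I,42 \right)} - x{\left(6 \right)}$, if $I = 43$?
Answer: $47 + \sqrt{3613} \approx 107.11$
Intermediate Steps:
$a{\left(I,42 \right)} - x{\left(6 \right)} = \sqrt{43^{2} + 42^{2}} - -47 = \sqrt{1849 + 1764} + 47 = \sqrt{3613} + 47 = 47 + \sqrt{3613}$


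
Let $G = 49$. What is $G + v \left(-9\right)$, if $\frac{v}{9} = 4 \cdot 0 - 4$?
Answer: $373$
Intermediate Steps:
$v = -36$ ($v = 9 \left(4 \cdot 0 - 4\right) = 9 \left(0 - 4\right) = 9 \left(-4\right) = -36$)
$G + v \left(-9\right) = 49 - -324 = 49 + 324 = 373$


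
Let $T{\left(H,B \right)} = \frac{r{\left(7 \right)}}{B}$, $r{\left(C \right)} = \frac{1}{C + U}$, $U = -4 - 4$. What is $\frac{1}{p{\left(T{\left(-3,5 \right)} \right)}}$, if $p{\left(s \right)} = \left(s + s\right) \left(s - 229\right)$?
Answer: $\frac{25}{2292} \approx 0.010908$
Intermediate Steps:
$U = -8$
$r{\left(C \right)} = \frac{1}{-8 + C}$ ($r{\left(C \right)} = \frac{1}{C - 8} = \frac{1}{-8 + C}$)
$T{\left(H,B \right)} = - \frac{1}{B}$ ($T{\left(H,B \right)} = \frac{1}{\left(-8 + 7\right) B} = \frac{1}{\left(-1\right) B} = - \frac{1}{B}$)
$p{\left(s \right)} = 2 s \left(-229 + s\right)$
$\frac{1}{p{\left(T{\left(-3,5 \right)} \right)}} = \frac{1}{2 \left(- \frac{1}{5}\right) \left(-229 - \frac{1}{5}\right)} = \frac{1}{2 \left(- \frac{1}{5}\right) \left(- \frac{1146}{5}\right)} = \frac{1}{\frac{2292}{25}} = \frac{25}{2292}$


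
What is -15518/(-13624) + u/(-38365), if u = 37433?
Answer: 42680439/261342380 ≈ 0.16331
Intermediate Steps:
-15518/(-13624) + u/(-38365) = -15518/(-13624) + 37433/(-38365) = -15518*(-1/13624) + 37433*(-1/38365) = 7759/6812 - 37433/38365 = 42680439/261342380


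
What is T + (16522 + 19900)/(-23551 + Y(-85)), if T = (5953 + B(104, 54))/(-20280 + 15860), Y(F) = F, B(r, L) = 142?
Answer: -15252333/5223556 ≈ -2.9199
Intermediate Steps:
T = -1219/884 (T = (5953 + 142)/(-20280 + 15860) = 6095/(-4420) = 6095*(-1/4420) = -1219/884 ≈ -1.3790)
T + (16522 + 19900)/(-23551 + Y(-85)) = -1219/884 + (16522 + 19900)/(-23551 - 85) = -1219/884 + 36422/(-23636) = -1219/884 + 36422*(-1/23636) = -1219/884 - 18211/11818 = -15252333/5223556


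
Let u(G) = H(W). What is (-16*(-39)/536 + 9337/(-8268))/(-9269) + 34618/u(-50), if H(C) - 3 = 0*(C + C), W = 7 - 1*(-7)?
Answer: 59250070514459/5134618164 ≈ 11539.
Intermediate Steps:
W = 14 (W = 7 + 7 = 14)
H(C) = 3 (H(C) = 3 + 0*(C + C) = 3 + 0*(2*C) = 3 + 0 = 3)
u(G) = 3
(-16*(-39)/536 + 9337/(-8268))/(-9269) + 34618/u(-50) = (-16*(-39)/536 + 9337/(-8268))/(-9269) + 34618/3 = (624*(1/536) + 9337*(-1/8268))*(-1/9269) + 34618*(1/3) = (78/67 - 9337/8268)*(-1/9269) + 34618/3 = (19325/553956)*(-1/9269) + 34618/3 = -19325/5134618164 + 34618/3 = 59250070514459/5134618164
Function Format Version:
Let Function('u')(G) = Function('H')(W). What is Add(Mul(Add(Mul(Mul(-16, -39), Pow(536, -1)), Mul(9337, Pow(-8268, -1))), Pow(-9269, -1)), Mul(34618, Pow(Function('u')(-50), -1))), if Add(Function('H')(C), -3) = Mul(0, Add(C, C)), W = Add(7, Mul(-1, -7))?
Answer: Rational(59250070514459, 5134618164) ≈ 11539.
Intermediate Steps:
W = 14 (W = Add(7, 7) = 14)
Function('H')(C) = 3 (Function('H')(C) = Add(3, Mul(0, Add(C, C))) = Add(3, Mul(0, Mul(2, C))) = Add(3, 0) = 3)
Function('u')(G) = 3
Add(Mul(Add(Mul(Mul(-16, -39), Pow(536, -1)), Mul(9337, Pow(-8268, -1))), Pow(-9269, -1)), Mul(34618, Pow(Function('u')(-50), -1))) = Add(Mul(Add(Mul(Mul(-16, -39), Pow(536, -1)), Mul(9337, Pow(-8268, -1))), Pow(-9269, -1)), Mul(34618, Pow(3, -1))) = Add(Mul(Add(Mul(624, Rational(1, 536)), Mul(9337, Rational(-1, 8268))), Rational(-1, 9269)), Mul(34618, Rational(1, 3))) = Add(Mul(Add(Rational(78, 67), Rational(-9337, 8268)), Rational(-1, 9269)), Rational(34618, 3)) = Add(Mul(Rational(19325, 553956), Rational(-1, 9269)), Rational(34618, 3)) = Add(Rational(-19325, 5134618164), Rational(34618, 3)) = Rational(59250070514459, 5134618164)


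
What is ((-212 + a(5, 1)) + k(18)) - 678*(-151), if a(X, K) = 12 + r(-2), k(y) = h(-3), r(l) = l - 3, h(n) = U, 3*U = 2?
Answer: 306521/3 ≈ 1.0217e+5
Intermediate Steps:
U = 2/3 (U = (1/3)*2 = 2/3 ≈ 0.66667)
h(n) = 2/3
r(l) = -3 + l
k(y) = 2/3
a(X, K) = 7 (a(X, K) = 12 + (-3 - 2) = 12 - 5 = 7)
((-212 + a(5, 1)) + k(18)) - 678*(-151) = ((-212 + 7) + 2/3) - 678*(-151) = (-205 + 2/3) + 102378 = -613/3 + 102378 = 306521/3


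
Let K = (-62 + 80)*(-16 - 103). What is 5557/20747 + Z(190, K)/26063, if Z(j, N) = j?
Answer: 148774021/540729061 ≈ 0.27514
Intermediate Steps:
K = -2142 (K = 18*(-119) = -2142)
5557/20747 + Z(190, K)/26063 = 5557/20747 + 190/26063 = 148774021/540729061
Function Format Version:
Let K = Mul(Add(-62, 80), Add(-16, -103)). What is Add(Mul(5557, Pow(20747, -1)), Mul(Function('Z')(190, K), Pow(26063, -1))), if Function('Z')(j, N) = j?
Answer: Rational(148774021, 540729061) ≈ 0.27514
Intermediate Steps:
K = -2142 (K = Mul(18, -119) = -2142)
Add(Mul(5557, Pow(20747, -1)), Mul(Function('Z')(190, K), Pow(26063, -1))) = Add(Mul(5557, Pow(20747, -1)), Mul(190, Pow(26063, -1))) = Add(Mul(5557, Rational(1, 20747)), Mul(190, Rational(1, 26063))) = Add(Rational(5557, 20747), Rational(190, 26063)) = Rational(148774021, 540729061)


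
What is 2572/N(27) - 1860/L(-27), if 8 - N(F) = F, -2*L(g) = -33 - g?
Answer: -14352/19 ≈ -755.37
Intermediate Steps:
L(g) = 33/2 + g/2 (L(g) = -(-33 - g)/2 = 33/2 + g/2)
N(F) = 8 - F
2572/N(27) - 1860/L(-27) = 2572/(8 - 1*27) - 1860/(33/2 + (1/2)*(-27)) = 2572/(8 - 27) - 1860/(33/2 - 27/2) = 2572/(-19) - 1860/3 = 2572*(-1/19) - 1860*1/3 = -2572/19 - 620 = -14352/19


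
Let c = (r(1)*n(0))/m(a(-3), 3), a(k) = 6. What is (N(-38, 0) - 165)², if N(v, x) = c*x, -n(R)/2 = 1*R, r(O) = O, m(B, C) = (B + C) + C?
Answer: 27225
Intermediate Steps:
m(B, C) = B + 2*C
n(R) = -2*R
c = 0 (c = (1*(-2*0))/(6 + 2*3) = (1*0)/(6 + 6) = 0/12 = 0*(1/12) = 0)
N(v, x) = 0 (N(v, x) = 0*x = 0)
(N(-38, 0) - 165)² = (0 - 165)² = (-165)² = 27225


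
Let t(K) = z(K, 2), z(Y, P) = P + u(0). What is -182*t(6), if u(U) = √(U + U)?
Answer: -364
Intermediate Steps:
u(U) = √2*√U (u(U) = √(2*U) = √2*√U)
z(Y, P) = P (z(Y, P) = P + √2*√0 = P + √2*0 = P + 0 = P)
t(K) = 2
-182*t(6) = -182*2 = -364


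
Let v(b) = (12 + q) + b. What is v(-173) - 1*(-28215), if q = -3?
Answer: 28051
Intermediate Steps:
v(b) = 9 + b (v(b) = (12 - 3) + b = 9 + b)
v(-173) - 1*(-28215) = (9 - 173) - 1*(-28215) = -164 + 28215 = 28051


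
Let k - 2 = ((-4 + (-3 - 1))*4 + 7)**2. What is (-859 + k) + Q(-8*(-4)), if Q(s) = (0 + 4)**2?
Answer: -216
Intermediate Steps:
k = 627 (k = 2 + ((-4 + (-3 - 1))*4 + 7)**2 = 2 + ((-4 - 4)*4 + 7)**2 = 2 + (-8*4 + 7)**2 = 2 + (-32 + 7)**2 = 2 + (-25)**2 = 2 + 625 = 627)
Q(s) = 16 (Q(s) = 4**2 = 16)
(-859 + k) + Q(-8*(-4)) = (-859 + 627) + 16 = -232 + 16 = -216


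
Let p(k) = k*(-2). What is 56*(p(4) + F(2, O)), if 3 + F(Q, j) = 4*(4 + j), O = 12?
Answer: 2968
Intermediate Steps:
p(k) = -2*k
F(Q, j) = 13 + 4*j (F(Q, j) = -3 + 4*(4 + j) = -3 + (16 + 4*j) = 13 + 4*j)
56*(p(4) + F(2, O)) = 56*(-2*4 + (13 + 4*12)) = 56*(-8 + (13 + 48)) = 56*(-8 + 61) = 56*53 = 2968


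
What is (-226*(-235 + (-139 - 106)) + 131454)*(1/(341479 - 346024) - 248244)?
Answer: -90236696562418/1515 ≈ -5.9562e+10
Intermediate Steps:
(-226*(-235 + (-139 - 106)) + 131454)*(1/(341479 - 346024) - 248244) = (-226*(-235 - 245) + 131454)*(1/(-4545) - 248244) = (-226*(-480) + 131454)*(-1/4545 - 248244) = (108480 + 131454)*(-1128268981/4545) = 239934*(-1128268981/4545) = -90236696562418/1515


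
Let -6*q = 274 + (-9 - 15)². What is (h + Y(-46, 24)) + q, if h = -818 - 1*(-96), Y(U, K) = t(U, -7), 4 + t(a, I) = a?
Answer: -2741/3 ≈ -913.67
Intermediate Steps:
t(a, I) = -4 + a
Y(U, K) = -4 + U
h = -722 (h = -818 + 96 = -722)
q = -425/3 (q = -(274 + (-9 - 15)²)/6 = -(274 + (-24)²)/6 = -(274 + 576)/6 = -⅙*850 = -425/3 ≈ -141.67)
(h + Y(-46, 24)) + q = (-722 + (-4 - 46)) - 425/3 = (-722 - 50) - 425/3 = -772 - 425/3 = -2741/3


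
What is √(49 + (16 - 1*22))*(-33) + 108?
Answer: 108 - 33*√43 ≈ -108.40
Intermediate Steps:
√(49 + (16 - 1*22))*(-33) + 108 = √(49 + (16 - 22))*(-33) + 108 = √(49 - 6)*(-33) + 108 = √43*(-33) + 108 = -33*√43 + 108 = 108 - 33*√43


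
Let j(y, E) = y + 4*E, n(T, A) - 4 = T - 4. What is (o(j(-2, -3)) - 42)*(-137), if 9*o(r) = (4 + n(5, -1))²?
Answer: 4521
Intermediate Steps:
n(T, A) = T (n(T, A) = 4 + (T - 4) = 4 + (-4 + T) = T)
o(r) = 9 (o(r) = (4 + 5)²/9 = (⅑)*9² = (⅑)*81 = 9)
(o(j(-2, -3)) - 42)*(-137) = (9 - 42)*(-137) = -33*(-137) = 4521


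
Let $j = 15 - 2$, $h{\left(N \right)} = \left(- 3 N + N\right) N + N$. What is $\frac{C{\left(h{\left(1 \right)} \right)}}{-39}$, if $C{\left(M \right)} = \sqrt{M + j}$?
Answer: $- \frac{2 \sqrt{3}}{39} \approx -0.088823$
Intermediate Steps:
$h{\left(N \right)} = N - 2 N^{2}$ ($h{\left(N \right)} = - 2 N N + N = - 2 N^{2} + N = N - 2 N^{2}$)
$j = 13$ ($j = 15 - 2 = 13$)
$C{\left(M \right)} = \sqrt{13 + M}$ ($C{\left(M \right)} = \sqrt{M + 13} = \sqrt{13 + M}$)
$\frac{C{\left(h{\left(1 \right)} \right)}}{-39} = \frac{\sqrt{13 + 1 \left(1 - 2\right)}}{-39} = \sqrt{13 + 1 \left(1 - 2\right)} \left(- \frac{1}{39}\right) = \sqrt{13 + 1 \left(-1\right)} \left(- \frac{1}{39}\right) = \sqrt{13 - 1} \left(- \frac{1}{39}\right) = \sqrt{12} \left(- \frac{1}{39}\right) = 2 \sqrt{3} \left(- \frac{1}{39}\right) = - \frac{2 \sqrt{3}}{39}$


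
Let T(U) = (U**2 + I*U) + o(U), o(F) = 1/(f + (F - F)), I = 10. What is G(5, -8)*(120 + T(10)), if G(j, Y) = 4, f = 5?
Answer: 6404/5 ≈ 1280.8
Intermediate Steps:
o(F) = 1/5 (o(F) = 1/(5 + (F - F)) = 1/(5 + 0) = 1/5)
T(U) = 1/5 + U**2 + 10*U (T(U) = (U**2 + 10*U) + 1/5 = 1/5 + U**2 + 10*U)
G(5, -8)*(120 + T(10)) = 4*(120 + (1/5 + 10**2 + 10*10)) = 4*(120 + (1/5 + 100 + 100)) = 4*(120 + 1001/5) = 4*(1601/5) = 6404/5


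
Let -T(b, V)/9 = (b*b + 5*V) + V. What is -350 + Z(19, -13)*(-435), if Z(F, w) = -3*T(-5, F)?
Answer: -1632905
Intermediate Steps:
T(b, V) = -54*V - 9*b² (T(b, V) = -9*((b*b + 5*V) + V) = -9*((b² + 5*V) + V) = -9*(b² + 6*V) = -54*V - 9*b²)
Z(F, w) = 675 + 162*F (Z(F, w) = -3*(-54*F - 9*(-5)²) = -3*(-54*F - 9*25) = -3*(-54*F - 225) = -3*(-225 - 54*F) = 675 + 162*F)
-350 + Z(19, -13)*(-435) = -350 + (675 + 162*19)*(-435) = -350 + (675 + 3078)*(-435) = -350 + 3753*(-435) = -350 - 1632555 = -1632905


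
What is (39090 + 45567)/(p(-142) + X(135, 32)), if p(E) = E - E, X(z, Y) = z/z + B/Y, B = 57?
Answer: 2709024/89 ≈ 30438.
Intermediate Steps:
X(z, Y) = 1 + 57/Y (X(z, Y) = z/z + 57/Y = 1 + 57/Y)
p(E) = 0
(39090 + 45567)/(p(-142) + X(135, 32)) = (39090 + 45567)/(0 + (57 + 32)/32) = 84657/(0 + (1/32)*89) = 84657/(0 + 89/32) = 84657/(89/32) = 84657*(32/89) = 2709024/89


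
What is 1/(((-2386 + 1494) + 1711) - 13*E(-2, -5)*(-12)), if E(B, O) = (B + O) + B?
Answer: -1/585 ≈ -0.0017094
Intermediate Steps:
E(B, O) = O + 2*B
1/(((-2386 + 1494) + 1711) - 13*E(-2, -5)*(-12)) = 1/(((-2386 + 1494) + 1711) - 13*(-5 + 2*(-2))*(-12)) = 1/((-892 + 1711) - 13*(-5 - 4)*(-12)) = 1/(819 - 13*(-9)*(-12)) = 1/(819 + 117*(-12)) = 1/(819 - 1404) = 1/(-585) = -1/585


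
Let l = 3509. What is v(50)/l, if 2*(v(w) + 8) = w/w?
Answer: -15/7018 ≈ -0.0021374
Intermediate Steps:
v(w) = -15/2 (v(w) = -8 + (w/w)/2 = -8 + (½)*1 = -8 + ½ = -15/2)
v(50)/l = -15/2/3509 = -15/2*1/3509 = -15/7018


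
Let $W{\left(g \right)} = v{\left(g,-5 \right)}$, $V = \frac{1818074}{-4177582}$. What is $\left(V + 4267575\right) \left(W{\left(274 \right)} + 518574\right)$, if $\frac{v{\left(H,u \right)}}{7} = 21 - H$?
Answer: $\frac{4606818812166866764}{2088791} \approx 2.2055 \cdot 10^{12}$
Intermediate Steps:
$V = - \frac{909037}{2088791}$ ($V = 1818074 \left(- \frac{1}{4177582}\right) = - \frac{909037}{2088791} \approx -0.4352$)
$v{\left(H,u \right)} = 147 - 7 H$ ($v{\left(H,u \right)} = 7 \left(21 - H\right) = 147 - 7 H$)
$W{\left(g \right)} = 147 - 7 g$
$\left(V + 4267575\right) \left(W{\left(274 \right)} + 518574\right) = \left(- \frac{909037}{2088791} + 4267575\right) \left(\left(147 - 1918\right) + 518574\right) = \frac{8914071342788 \left(\left(147 - 1918\right) + 518574\right)}{2088791} = \frac{8914071342788 \left(-1771 + 518574\right)}{2088791} = \frac{8914071342788}{2088791} \cdot 516803 = \frac{4606818812166866764}{2088791}$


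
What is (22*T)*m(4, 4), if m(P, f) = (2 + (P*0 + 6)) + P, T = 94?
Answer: 24816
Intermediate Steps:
m(P, f) = 8 + P (m(P, f) = (2 + (0 + 6)) + P = (2 + 6) + P = 8 + P)
(22*T)*m(4, 4) = (22*94)*(8 + 4) = 2068*12 = 24816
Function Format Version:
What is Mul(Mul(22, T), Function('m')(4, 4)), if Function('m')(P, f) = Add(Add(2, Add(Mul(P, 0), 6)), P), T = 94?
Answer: 24816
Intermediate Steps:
Function('m')(P, f) = Add(8, P) (Function('m')(P, f) = Add(Add(2, Add(0, 6)), P) = Add(Add(2, 6), P) = Add(8, P))
Mul(Mul(22, T), Function('m')(4, 4)) = Mul(Mul(22, 94), Add(8, 4)) = Mul(2068, 12) = 24816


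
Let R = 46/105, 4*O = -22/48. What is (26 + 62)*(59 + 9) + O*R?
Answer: 30159107/5040 ≈ 5984.0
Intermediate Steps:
O = -11/96 (O = (-22/48)/4 = (-22*1/48)/4 = (¼)*(-11/24) = -11/96 ≈ -0.11458)
R = 46/105 (R = 46*(1/105) = 46/105 ≈ 0.43810)
(26 + 62)*(59 + 9) + O*R = (26 + 62)*(59 + 9) - 11/96*46/105 = 88*68 - 253/5040 = 5984 - 253/5040 = 30159107/5040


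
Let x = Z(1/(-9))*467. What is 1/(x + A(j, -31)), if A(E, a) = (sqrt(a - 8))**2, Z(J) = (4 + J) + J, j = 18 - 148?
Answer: 9/15527 ≈ 0.00057964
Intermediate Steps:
j = -130
Z(J) = 4 + 2*J
A(E, a) = -8 + a (A(E, a) = (sqrt(-8 + a))**2 = -8 + a)
x = 15878/9 (x = (4 + 2/(-9))*467 = (4 + 2*(-1/9))*467 = (4 - 2/9)*467 = (34/9)*467 = 15878/9 ≈ 1764.2)
1/(x + A(j, -31)) = 1/(15878/9 + (-8 - 31)) = 1/(15878/9 - 39) = 1/(15527/9) = 9/15527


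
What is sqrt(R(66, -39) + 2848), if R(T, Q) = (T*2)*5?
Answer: 2*sqrt(877) ≈ 59.228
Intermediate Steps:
R(T, Q) = 10*T (R(T, Q) = (2*T)*5 = 10*T)
sqrt(R(66, -39) + 2848) = sqrt(10*66 + 2848) = sqrt(660 + 2848) = sqrt(3508) = 2*sqrt(877)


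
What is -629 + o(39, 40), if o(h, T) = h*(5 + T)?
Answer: 1126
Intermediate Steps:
-629 + o(39, 40) = -629 + 39*(5 + 40) = -629 + 39*45 = -629 + 1755 = 1126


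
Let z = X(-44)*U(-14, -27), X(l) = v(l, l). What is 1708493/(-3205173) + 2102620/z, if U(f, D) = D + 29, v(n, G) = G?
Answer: -1684852800161/70513806 ≈ -23894.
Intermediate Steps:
X(l) = l
U(f, D) = 29 + D
z = -88 (z = -44*(29 - 27) = -44*2 = -88)
1708493/(-3205173) + 2102620/z = 1708493/(-3205173) + 2102620/(-88) = 1708493*(-1/3205173) + 2102620*(-1/88) = -1708493/3205173 - 525655/22 = -1684852800161/70513806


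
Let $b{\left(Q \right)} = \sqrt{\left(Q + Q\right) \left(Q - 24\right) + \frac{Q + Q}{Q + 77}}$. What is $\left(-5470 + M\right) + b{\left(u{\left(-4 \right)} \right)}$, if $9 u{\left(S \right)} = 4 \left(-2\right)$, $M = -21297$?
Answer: $-26767 + \frac{4 \sqrt{105050915}}{6165} \approx -26760.0$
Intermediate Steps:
$u{\left(S \right)} = - \frac{8}{9}$ ($u{\left(S \right)} = \frac{4 \left(-2\right)}{9} = \frac{1}{9} \left(-8\right) = - \frac{8}{9}$)
$b{\left(Q \right)} = \sqrt{\frac{2 Q}{77 + Q} + 2 Q \left(-24 + Q\right)}$ ($b{\left(Q \right)} = \sqrt{2 Q \left(-24 + Q\right) + \frac{2 Q}{77 + Q}} = \sqrt{\frac{2 Q}{77 + Q} + 2 Q \left(-24 + Q\right)}$)
$\left(-5470 + M\right) + b{\left(u{\left(-4 \right)} \right)} = \left(-5470 - 21297\right) + \sqrt{2} \sqrt{- \frac{8 \left(-24 - \frac{8}{9} + \frac{1}{77 - \frac{8}{9}}\right)}{9}} = -26767 + \sqrt{2} \sqrt{- \frac{8 \left(-24 - \frac{8}{9} + \frac{1}{\frac{685}{9}}\right)}{9}} = -26767 + \sqrt{2} \sqrt{- \frac{8 \left(-24 - \frac{8}{9} + \frac{9}{685}\right)}{9}} = -26767 + \sqrt{2} \sqrt{\left(- \frac{8}{9}\right) \left(- \frac{153359}{6165}\right)} = -26767 + \sqrt{2} \sqrt{\frac{1226872}{55485}} = -26767 + \sqrt{2} \frac{2 \sqrt{210101830}}{6165} = -26767 + \frac{4 \sqrt{105050915}}{6165}$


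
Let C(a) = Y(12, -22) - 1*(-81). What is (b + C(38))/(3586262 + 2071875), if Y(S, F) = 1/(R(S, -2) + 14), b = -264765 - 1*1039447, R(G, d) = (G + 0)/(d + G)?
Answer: -99113951/430018412 ≈ -0.23049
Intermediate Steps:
R(G, d) = G/(G + d)
b = -1304212 (b = -264765 - 1039447 = -1304212)
Y(S, F) = 1/(14 + S/(-2 + S)) (Y(S, F) = 1/(S/(S - 2) + 14) = 1/(S/(-2 + S) + 14) = 1/(14 + S/(-2 + S)))
C(a) = 6161/76 (C(a) = (-2 + 12)/(-28 + 15*12) - 1*(-81) = 10/(-28 + 180) + 81 = 10/152 + 81 = (1/152)*10 + 81 = 5/76 + 81 = 6161/76)
(b + C(38))/(3586262 + 2071875) = (-1304212 + 6161/76)/(3586262 + 2071875) = -99113951/76/5658137 = -99113951/76*1/5658137 = -99113951/430018412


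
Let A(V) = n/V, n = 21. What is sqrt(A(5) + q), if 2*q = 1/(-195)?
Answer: sqrt(638430)/390 ≈ 2.0488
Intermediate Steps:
A(V) = 21/V
q = -1/390 (q = (1/2)/(-195) = (1/2)*(-1/195) = -1/390 ≈ -0.0025641)
sqrt(A(5) + q) = sqrt(21/5 - 1/390) = sqrt(1637/390) = sqrt(638430)/390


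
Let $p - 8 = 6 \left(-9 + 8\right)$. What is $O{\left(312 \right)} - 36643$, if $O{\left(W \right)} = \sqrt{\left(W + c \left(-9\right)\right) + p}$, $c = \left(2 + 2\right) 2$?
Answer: $-36643 + 11 \sqrt{2} \approx -36627.0$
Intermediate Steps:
$c = 8$ ($c = 4 \cdot 2 = 8$)
$p = 2$ ($p = 8 + 6 \left(-9 + 8\right) = 8 + 6 \left(-1\right) = 8 - 6 = 2$)
$O{\left(W \right)} = \sqrt{-70 + W}$ ($O{\left(W \right)} = \sqrt{\left(W + 8 \left(-9\right)\right) + 2} = \sqrt{\left(W - 72\right) + 2} = \sqrt{\left(-72 + W\right) + 2} = \sqrt{-70 + W}$)
$O{\left(312 \right)} - 36643 = \sqrt{-70 + 312} - 36643 = \sqrt{242} - 36643 = 11 \sqrt{2} - 36643 = -36643 + 11 \sqrt{2}$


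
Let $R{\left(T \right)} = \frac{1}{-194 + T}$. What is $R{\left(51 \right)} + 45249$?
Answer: $\frac{6470606}{143} \approx 45249.0$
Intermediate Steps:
$R{\left(51 \right)} + 45249 = \frac{1}{-194 + 51} + 45249 = \frac{1}{-143} + 45249 = - \frac{1}{143} + 45249 = \frac{6470606}{143}$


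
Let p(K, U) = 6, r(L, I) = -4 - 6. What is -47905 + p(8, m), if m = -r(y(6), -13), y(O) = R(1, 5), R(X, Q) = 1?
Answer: -47899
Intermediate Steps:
y(O) = 1
r(L, I) = -10
m = 10 (m = -1*(-10) = 10)
-47905 + p(8, m) = -47905 + 6 = -47899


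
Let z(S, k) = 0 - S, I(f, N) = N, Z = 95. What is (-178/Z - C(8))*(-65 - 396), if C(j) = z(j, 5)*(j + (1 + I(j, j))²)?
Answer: -31099982/95 ≈ -3.2737e+5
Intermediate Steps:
z(S, k) = -S
C(j) = -j*(j + (1 + j)²) (C(j) = (-j)*(j + (1 + j)²) = -j*(j + (1 + j)²))
(-178/Z - C(8))*(-65 - 396) = (-178/95 - (-1)*8*(8 + (1 + 8)²))*(-65 - 396) = (-178*1/95 - (-1)*8*(8 + 9²))*(-461) = (-178/95 - (-1)*8*(8 + 81))*(-461) = (-178/95 - (-1)*8*89)*(-461) = (-178/95 - 1*(-712))*(-461) = (-178/95 + 712)*(-461) = (67462/95)*(-461) = -31099982/95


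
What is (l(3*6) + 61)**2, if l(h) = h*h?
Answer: 148225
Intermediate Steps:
l(h) = h**2
(l(3*6) + 61)**2 = ((3*6)**2 + 61)**2 = (18**2 + 61)**2 = (324 + 61)**2 = 385**2 = 148225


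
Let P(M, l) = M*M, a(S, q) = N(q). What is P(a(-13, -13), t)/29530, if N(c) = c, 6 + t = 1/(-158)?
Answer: 169/29530 ≈ 0.0057230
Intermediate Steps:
t = -949/158 (t = -6 + 1/(-158) = -6 - 1/158 = -949/158 ≈ -6.0063)
a(S, q) = q
P(M, l) = M²
P(a(-13, -13), t)/29530 = (-13)²/29530 = 169*(1/29530) = 169/29530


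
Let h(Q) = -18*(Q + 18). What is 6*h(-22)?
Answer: 432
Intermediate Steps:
h(Q) = -324 - 18*Q (h(Q) = -18*(18 + Q) = -324 - 18*Q)
6*h(-22) = 6*(-324 - 18*(-22)) = 6*(-324 + 396) = 6*72 = 432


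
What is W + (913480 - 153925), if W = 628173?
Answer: 1387728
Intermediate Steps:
W + (913480 - 153925) = 628173 + (913480 - 153925) = 628173 + 759555 = 1387728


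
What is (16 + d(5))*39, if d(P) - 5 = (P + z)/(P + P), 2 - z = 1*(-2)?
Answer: 8541/10 ≈ 854.10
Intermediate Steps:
z = 4 (z = 2 - (-2) = 2 - 1*(-2) = 2 + 2 = 4)
d(P) = 5 + (4 + P)/(2*P) (d(P) = 5 + (P + 4)/(P + P) = 5 + (4 + P)/((2*P)) = 5 + (4 + P)*(1/(2*P)) = 5 + (4 + P)/(2*P))
(16 + d(5))*39 = (16 + (11/2 + 2/5))*39 = (16 + 59/10)*39 = (219/10)*39 = 8541/10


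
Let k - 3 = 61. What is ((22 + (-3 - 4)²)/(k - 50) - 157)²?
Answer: 4524129/196 ≈ 23082.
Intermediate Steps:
k = 64 (k = 3 + 61 = 64)
((22 + (-3 - 4)²)/(k - 50) - 157)² = ((22 + (-3 - 4)²)/(64 - 50) - 157)² = ((22 + (-7)²)/14 - 157)² = ((22 + 49)*(1/14) - 157)² = (71*(1/14) - 157)² = (71/14 - 157)² = (-2127/14)² = 4524129/196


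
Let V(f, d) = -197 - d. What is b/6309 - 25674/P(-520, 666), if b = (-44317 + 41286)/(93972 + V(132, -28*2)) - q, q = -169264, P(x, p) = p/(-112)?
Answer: 95156016714125/21903251823 ≈ 4344.4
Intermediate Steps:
P(x, p) = -p/112 (P(x, p) = p*(-1/112) = -p/112)
b = 15882207353/93831 (b = (-44317 + 41286)/(93972 + (-197 - (-28)*2)) - 1*(-169264) = -3031/(93972 + (-197 - 1*(-56))) + 169264 = -3031/(93972 + (-197 + 56)) + 169264 = -3031/(93972 - 141) + 169264 = -3031/93831 + 169264 = 15882207353/93831 ≈ 1.6926e+5)
b/6309 - 25674/P(-520, 666) = (15882207353/93831)/6309 - 25674/((-1/112*666)) = (15882207353/93831)*(1/6309) - 25674/(-333/56) = 15882207353/591979779 - 25674*(-56/333) = 15882207353/591979779 + 479248/111 = 95156016714125/21903251823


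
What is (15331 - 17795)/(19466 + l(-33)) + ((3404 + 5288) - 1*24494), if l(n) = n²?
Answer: -324812574/20555 ≈ -15802.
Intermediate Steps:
(15331 - 17795)/(19466 + l(-33)) + ((3404 + 5288) - 1*24494) = (15331 - 17795)/(19466 + (-33)²) + ((3404 + 5288) - 1*24494) = -2464/(19466 + 1089) + (8692 - 24494) = -2464/20555 - 15802 = -324812574/20555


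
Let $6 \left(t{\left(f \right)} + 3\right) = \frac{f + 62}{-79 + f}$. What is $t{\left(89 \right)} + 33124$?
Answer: $\frac{1987411}{60} \approx 33124.0$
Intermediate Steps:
$t{\left(f \right)} = -3 + \frac{62 + f}{6 \left(-79 + f\right)}$ ($t{\left(f \right)} = -3 + \frac{\left(f + 62\right) \frac{1}{-79 + f}}{6} = -3 + \frac{\left(62 + f\right) \frac{1}{-79 + f}}{6} = -3 + \frac{\frac{1}{-79 + f} \left(62 + f\right)}{6} = -3 + \frac{62 + f}{6 \left(-79 + f\right)}$)
$t{\left(89 \right)} + 33124 = \frac{1484 - 1513}{6 \left(-79 + 89\right)} + 33124 = \frac{1484 - 1513}{6 \cdot 10} + 33124 = \frac{1}{6} \cdot \frac{1}{10} \left(-29\right) + 33124 = - \frac{29}{60} + 33124 = \frac{1987411}{60}$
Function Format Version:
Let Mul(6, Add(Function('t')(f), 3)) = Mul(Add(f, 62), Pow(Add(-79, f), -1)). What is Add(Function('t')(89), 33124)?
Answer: Rational(1987411, 60) ≈ 33124.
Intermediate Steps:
Function('t')(f) = Add(-3, Mul(Rational(1, 6), Pow(Add(-79, f), -1), Add(62, f))) (Function('t')(f) = Add(-3, Mul(Rational(1, 6), Mul(Add(f, 62), Pow(Add(-79, f), -1)))) = Add(-3, Mul(Rational(1, 6), Mul(Add(62, f), Pow(Add(-79, f), -1)))) = Add(-3, Mul(Rational(1, 6), Mul(Pow(Add(-79, f), -1), Add(62, f)))) = Add(-3, Mul(Rational(1, 6), Pow(Add(-79, f), -1), Add(62, f))))
Add(Function('t')(89), 33124) = Add(Mul(Rational(1, 6), Pow(Add(-79, 89), -1), Add(1484, Mul(-17, 89))), 33124) = Add(Mul(Rational(1, 6), Pow(10, -1), Add(1484, -1513)), 33124) = Add(Mul(Rational(1, 6), Rational(1, 10), -29), 33124) = Add(Rational(-29, 60), 33124) = Rational(1987411, 60)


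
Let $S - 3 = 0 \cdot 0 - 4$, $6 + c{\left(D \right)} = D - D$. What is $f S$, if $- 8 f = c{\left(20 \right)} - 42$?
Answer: $-6$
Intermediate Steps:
$c{\left(D \right)} = -6$ ($c{\left(D \right)} = -6 + \left(D - D\right) = -6 + 0 = -6$)
$S = -1$ ($S = 3 + \left(0 \cdot 0 - 4\right) = 3 + \left(0 - 4\right) = 3 - 4 = -1$)
$f = 6$ ($f = - \frac{-6 - 42}{8} = \left(- \frac{1}{8}\right) \left(-48\right) = 6$)
$f S = 6 \left(-1\right) = -6$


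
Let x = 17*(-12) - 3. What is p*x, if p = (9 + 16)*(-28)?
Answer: 144900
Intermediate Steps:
x = -207 (x = -204 - 3 = -207)
p = -700 (p = 25*(-28) = -700)
p*x = -700*(-207) = 144900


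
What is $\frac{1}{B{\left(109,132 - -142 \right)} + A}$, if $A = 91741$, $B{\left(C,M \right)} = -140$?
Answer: $\frac{1}{91601} \approx 1.0917 \cdot 10^{-5}$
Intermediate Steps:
$\frac{1}{B{\left(109,132 - -142 \right)} + A} = \frac{1}{-140 + 91741} = \frac{1}{91601}$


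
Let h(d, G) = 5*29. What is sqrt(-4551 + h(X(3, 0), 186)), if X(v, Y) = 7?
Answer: I*sqrt(4406) ≈ 66.378*I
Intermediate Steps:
h(d, G) = 145
sqrt(-4551 + h(X(3, 0), 186)) = sqrt(-4551 + 145) = sqrt(-4406) = I*sqrt(4406)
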